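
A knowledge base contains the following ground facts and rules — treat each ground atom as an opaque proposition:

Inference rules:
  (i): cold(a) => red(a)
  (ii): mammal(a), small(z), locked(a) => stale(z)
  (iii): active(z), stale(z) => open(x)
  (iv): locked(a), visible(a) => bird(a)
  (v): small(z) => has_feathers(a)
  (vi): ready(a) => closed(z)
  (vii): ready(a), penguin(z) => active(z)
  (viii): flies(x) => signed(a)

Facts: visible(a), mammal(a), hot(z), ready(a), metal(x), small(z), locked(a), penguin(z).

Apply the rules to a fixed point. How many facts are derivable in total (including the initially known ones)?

Round 1: (ii) [mammal(a), small(z), locked(a) => stale(z)]; (iv) [locked(a), visible(a) => bird(a)]; (v) [small(z) => has_feathers(a)]; (vi) [ready(a) => closed(z)]; (vii) [ready(a), penguin(z) => active(z)]. Adds stale(z), bird(a), has_feathers(a), closed(z), active(z).
Round 2: (iii) [active(z), stale(z) => open(x)]. Adds open(x).
Closure: {active(z), bird(a), closed(z), has_feathers(a), hot(z), locked(a), mammal(a), metal(x), open(x), penguin(z), ready(a), small(z), stale(z), visible(a)} — 14 facts.

14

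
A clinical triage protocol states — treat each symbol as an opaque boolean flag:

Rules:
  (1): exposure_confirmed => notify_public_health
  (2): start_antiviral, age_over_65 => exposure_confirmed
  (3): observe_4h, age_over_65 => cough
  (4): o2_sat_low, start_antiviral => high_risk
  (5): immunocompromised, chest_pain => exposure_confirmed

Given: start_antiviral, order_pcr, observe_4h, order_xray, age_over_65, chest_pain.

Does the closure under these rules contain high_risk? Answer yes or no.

Round 1: (2) [start_antiviral, age_over_65 => exposure_confirmed]; (3) [observe_4h, age_over_65 => cough]. Adds exposure_confirmed, cough.
Round 2: (1) [exposure_confirmed => notify_public_health]. Adds notify_public_health.
Fixed point reached. high_risk is concluded only by (4); (4) needs o2_sat_low (never derived).

no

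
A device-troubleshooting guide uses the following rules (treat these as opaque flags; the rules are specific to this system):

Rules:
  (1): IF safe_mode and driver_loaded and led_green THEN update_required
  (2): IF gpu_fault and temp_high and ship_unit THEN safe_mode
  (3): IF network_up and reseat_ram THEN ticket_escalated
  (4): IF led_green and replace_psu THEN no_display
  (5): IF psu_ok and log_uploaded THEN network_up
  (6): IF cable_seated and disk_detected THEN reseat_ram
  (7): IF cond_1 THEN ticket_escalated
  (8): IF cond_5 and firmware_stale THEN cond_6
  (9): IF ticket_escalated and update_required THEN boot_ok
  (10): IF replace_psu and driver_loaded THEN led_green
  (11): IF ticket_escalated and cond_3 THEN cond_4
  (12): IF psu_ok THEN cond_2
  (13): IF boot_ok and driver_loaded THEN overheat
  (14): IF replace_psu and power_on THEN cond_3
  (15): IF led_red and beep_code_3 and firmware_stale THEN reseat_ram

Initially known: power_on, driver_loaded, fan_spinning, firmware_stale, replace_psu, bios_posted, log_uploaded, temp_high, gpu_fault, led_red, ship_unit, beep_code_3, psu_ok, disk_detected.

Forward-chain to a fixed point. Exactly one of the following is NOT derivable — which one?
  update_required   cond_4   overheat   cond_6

[1] (2) [IF gpu_fault and temp_high and ship_unit THEN safe_mode]; (5) [IF psu_ok and log_uploaded THEN network_up]; (10) [IF replace_psu and driver_loaded THEN led_green]; (12) [IF psu_ok THEN cond_2]; (14) [IF replace_psu and power_on THEN cond_3]; (15) [IF led_red and beep_code_3 and firmware_stale THEN reseat_ram]. ⇒ new: safe_mode, network_up, led_green, cond_2, cond_3, reseat_ram.
[2] (1) [IF safe_mode and driver_loaded and led_green THEN update_required]; (3) [IF network_up and reseat_ram THEN ticket_escalated]; (4) [IF led_green and replace_psu THEN no_display]. ⇒ new: update_required, ticket_escalated, no_display.
[3] (9) [IF ticket_escalated and update_required THEN boot_ok]; (11) [IF ticket_escalated and cond_3 THEN cond_4]. ⇒ new: boot_ok, cond_4.
[4] (13) [IF boot_ok and driver_loaded THEN overheat]. ⇒ new: overheat.
Derived: update_required (round 2), cond_4 (round 3), overheat (round 4). cond_6 never appears in any round.

cond_6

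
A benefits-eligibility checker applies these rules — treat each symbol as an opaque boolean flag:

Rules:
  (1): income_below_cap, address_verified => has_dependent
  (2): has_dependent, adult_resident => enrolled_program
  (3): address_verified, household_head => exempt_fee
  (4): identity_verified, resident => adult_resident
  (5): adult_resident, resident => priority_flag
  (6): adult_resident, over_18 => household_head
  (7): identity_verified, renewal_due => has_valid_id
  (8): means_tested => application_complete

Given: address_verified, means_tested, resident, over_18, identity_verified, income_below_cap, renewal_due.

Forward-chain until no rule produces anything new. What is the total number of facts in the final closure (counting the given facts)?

Round 1 — (1), (4), (7), (8), derive has_dependent, adult_resident, has_valid_id, application_complete.
Round 2 — (2), (5), (6), derive enrolled_program, priority_flag, household_head.
Round 3 — (3), derive exempt_fee.
Closure: {address_verified, adult_resident, application_complete, enrolled_program, exempt_fee, has_dependent, has_valid_id, household_head, identity_verified, income_below_cap, means_tested, over_18, priority_flag, renewal_due, resident} — 15 facts.

15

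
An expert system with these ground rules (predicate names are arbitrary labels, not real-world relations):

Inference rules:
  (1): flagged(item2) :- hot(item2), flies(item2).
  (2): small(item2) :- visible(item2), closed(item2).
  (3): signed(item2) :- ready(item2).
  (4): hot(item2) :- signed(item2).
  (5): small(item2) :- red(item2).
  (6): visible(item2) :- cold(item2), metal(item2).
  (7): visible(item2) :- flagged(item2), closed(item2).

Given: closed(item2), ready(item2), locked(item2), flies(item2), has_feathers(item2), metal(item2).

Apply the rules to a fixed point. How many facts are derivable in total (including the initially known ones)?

Round 1 — (3), derive signed(item2).
Round 2 — (4), derive hot(item2).
Round 3 — (1), derive flagged(item2).
Round 4 — (7), derive visible(item2).
Round 5 — (2), derive small(item2).
Closure: {closed(item2), flagged(item2), flies(item2), has_feathers(item2), hot(item2), locked(item2), metal(item2), ready(item2), signed(item2), small(item2), visible(item2)} — 11 facts.

11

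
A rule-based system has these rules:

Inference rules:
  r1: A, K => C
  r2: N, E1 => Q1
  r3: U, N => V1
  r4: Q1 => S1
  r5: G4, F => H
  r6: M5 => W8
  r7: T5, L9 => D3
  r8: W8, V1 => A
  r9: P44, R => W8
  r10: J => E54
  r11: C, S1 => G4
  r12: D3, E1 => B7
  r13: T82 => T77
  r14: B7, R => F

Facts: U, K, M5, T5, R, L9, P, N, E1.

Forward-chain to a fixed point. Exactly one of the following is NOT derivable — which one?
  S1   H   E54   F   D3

Round 1 fires r2, r3, r6, r7, giving Q1, V1, W8, D3.
Round 2 fires r4, r8, r12, giving S1, A, B7.
Round 3 fires r1, r14, giving C, F.
Round 4 fires r11, giving G4.
Round 5 fires r5, giving H.
Derived: S1 (round 2), D3 (round 1), F (round 3), H (round 5). E54 never appears in any round.

E54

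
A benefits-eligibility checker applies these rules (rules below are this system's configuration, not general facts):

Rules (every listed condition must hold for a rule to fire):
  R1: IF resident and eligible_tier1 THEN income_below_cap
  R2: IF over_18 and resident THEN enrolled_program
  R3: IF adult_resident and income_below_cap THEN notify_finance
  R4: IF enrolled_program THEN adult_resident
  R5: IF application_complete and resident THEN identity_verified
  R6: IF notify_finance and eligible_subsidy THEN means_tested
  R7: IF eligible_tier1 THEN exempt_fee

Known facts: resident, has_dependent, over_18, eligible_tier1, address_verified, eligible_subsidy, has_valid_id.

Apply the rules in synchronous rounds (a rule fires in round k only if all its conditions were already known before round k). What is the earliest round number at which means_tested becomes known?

[1] R1 [IF resident and eligible_tier1 THEN income_below_cap]; R2 [IF over_18 and resident THEN enrolled_program]; R7 [IF eligible_tier1 THEN exempt_fee]. ⇒ new: income_below_cap, enrolled_program, exempt_fee.
[2] R4 [IF enrolled_program THEN adult_resident]. ⇒ new: adult_resident.
[3] R3 [IF adult_resident and income_below_cap THEN notify_finance]. ⇒ new: notify_finance.
[4] R6 [IF notify_finance and eligible_subsidy THEN means_tested]. ⇒ new: means_tested.
means_tested first appears in round 4.

4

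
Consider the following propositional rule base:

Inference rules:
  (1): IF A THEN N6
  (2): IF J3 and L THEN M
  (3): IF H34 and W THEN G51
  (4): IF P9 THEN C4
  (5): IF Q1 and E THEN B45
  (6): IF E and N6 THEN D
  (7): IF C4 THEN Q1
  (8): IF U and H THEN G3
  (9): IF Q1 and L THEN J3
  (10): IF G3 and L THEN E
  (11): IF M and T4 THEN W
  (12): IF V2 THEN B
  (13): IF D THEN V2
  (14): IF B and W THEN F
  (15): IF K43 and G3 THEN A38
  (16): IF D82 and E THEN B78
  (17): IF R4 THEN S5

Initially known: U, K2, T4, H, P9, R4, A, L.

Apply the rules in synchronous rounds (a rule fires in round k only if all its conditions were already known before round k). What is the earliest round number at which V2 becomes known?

4

[1] (1) [IF A THEN N6]; (4) [IF P9 THEN C4]; (8) [IF U and H THEN G3]; (17) [IF R4 THEN S5]. ⇒ new: N6, C4, G3, S5.
[2] (7) [IF C4 THEN Q1]; (10) [IF G3 and L THEN E]. ⇒ new: Q1, E.
[3] (5) [IF Q1 and E THEN B45]; (6) [IF E and N6 THEN D]; (9) [IF Q1 and L THEN J3]. ⇒ new: B45, D, J3.
[4] (2) [IF J3 and L THEN M]; (13) [IF D THEN V2]. ⇒ new: M, V2.
V2 first appears in round 4.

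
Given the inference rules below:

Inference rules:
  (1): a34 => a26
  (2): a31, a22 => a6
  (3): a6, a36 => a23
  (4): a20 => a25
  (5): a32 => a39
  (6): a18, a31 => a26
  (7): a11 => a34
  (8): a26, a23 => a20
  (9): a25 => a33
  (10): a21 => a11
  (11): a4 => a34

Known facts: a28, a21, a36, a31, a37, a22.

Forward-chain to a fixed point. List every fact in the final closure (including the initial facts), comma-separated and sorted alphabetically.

Round 1 fires (2), (10), giving a6, a11.
Round 2 fires (3), (7), giving a23, a34.
Round 3 fires (1), giving a26.
Round 4 fires (8), giving a20.
Round 5 fires (4), giving a25.
Round 6 fires (9), giving a33.

a11, a20, a21, a22, a23, a25, a26, a28, a31, a33, a34, a36, a37, a6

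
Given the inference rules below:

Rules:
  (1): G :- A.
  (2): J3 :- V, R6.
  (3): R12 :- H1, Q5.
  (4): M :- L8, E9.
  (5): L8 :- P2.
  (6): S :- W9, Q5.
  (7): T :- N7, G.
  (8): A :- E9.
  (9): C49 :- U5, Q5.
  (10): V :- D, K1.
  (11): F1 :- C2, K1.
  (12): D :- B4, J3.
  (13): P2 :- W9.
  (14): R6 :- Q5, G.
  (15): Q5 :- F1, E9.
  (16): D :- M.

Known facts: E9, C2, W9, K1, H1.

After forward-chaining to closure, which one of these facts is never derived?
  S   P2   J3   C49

[1] (8) [A :- E9.]; (11) [F1 :- C2, K1.]; (13) [P2 :- W9.]. ⇒ new: A, F1, P2.
[2] (1) [G :- A.]; (5) [L8 :- P2.]; (15) [Q5 :- F1, E9.]. ⇒ new: G, L8, Q5.
[3] (3) [R12 :- H1, Q5.]; (4) [M :- L8, E9.]; (6) [S :- W9, Q5.]; (14) [R6 :- Q5, G.]. ⇒ new: R12, M, S, R6.
[4] (16) [D :- M.]. ⇒ new: D.
[5] (10) [V :- D, K1.]. ⇒ new: V.
[6] (2) [J3 :- V, R6.]. ⇒ new: J3.
Derived: P2 (round 1), S (round 3), J3 (round 6). C49 never appears in any round.

C49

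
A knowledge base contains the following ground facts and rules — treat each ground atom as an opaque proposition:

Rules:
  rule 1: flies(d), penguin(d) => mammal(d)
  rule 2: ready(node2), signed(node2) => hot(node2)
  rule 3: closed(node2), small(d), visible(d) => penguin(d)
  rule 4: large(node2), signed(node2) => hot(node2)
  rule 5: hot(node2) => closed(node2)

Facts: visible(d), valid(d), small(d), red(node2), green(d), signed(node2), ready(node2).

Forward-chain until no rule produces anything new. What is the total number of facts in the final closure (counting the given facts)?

10

Round 1: rule 2 [ready(node2), signed(node2) => hot(node2)]. Adds hot(node2).
Round 2: rule 5 [hot(node2) => closed(node2)]. Adds closed(node2).
Round 3: rule 3 [closed(node2), small(d), visible(d) => penguin(d)]. Adds penguin(d).
Closure: {closed(node2), green(d), hot(node2), penguin(d), ready(node2), red(node2), signed(node2), small(d), valid(d), visible(d)} — 10 facts.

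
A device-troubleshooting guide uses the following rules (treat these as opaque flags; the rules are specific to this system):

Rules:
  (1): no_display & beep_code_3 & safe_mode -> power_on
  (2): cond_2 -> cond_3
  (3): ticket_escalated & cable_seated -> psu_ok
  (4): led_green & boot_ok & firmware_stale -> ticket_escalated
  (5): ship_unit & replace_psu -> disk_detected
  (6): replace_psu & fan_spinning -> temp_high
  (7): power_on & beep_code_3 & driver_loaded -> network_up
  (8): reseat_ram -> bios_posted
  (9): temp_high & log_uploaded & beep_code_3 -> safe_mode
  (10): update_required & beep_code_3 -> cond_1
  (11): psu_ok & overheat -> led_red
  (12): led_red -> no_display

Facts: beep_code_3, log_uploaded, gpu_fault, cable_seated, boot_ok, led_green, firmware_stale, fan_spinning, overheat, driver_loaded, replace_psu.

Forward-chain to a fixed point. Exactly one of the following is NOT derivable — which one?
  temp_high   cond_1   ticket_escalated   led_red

cond_1

[1] (4) [led_green & boot_ok & firmware_stale -> ticket_escalated]; (6) [replace_psu & fan_spinning -> temp_high]. ⇒ new: ticket_escalated, temp_high.
[2] (3) [ticket_escalated & cable_seated -> psu_ok]; (9) [temp_high & log_uploaded & beep_code_3 -> safe_mode]. ⇒ new: psu_ok, safe_mode.
[3] (11) [psu_ok & overheat -> led_red]. ⇒ new: led_red.
[4] (12) [led_red -> no_display]. ⇒ new: no_display.
[5] (1) [no_display & beep_code_3 & safe_mode -> power_on]. ⇒ new: power_on.
[6] (7) [power_on & beep_code_3 & driver_loaded -> network_up]. ⇒ new: network_up.
Derived: ticket_escalated (round 1), temp_high (round 1), led_red (round 3). cond_1 never appears in any round.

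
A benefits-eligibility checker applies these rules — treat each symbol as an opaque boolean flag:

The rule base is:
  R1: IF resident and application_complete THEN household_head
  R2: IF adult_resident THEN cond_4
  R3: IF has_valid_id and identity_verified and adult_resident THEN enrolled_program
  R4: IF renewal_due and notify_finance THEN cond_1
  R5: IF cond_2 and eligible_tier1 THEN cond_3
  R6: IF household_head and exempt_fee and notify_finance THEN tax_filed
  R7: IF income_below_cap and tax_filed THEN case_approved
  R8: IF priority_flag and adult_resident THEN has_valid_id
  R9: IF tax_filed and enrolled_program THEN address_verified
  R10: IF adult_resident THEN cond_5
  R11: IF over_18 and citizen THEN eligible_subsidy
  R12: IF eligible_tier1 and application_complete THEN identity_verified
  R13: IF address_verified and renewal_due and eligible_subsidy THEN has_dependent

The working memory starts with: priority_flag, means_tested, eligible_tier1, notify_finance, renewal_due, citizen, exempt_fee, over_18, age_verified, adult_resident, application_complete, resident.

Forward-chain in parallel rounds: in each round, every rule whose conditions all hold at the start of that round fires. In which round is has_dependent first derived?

Round 1 fires R1, R2, R4, R8, R10, R11, R12, giving household_head, cond_4, cond_1, has_valid_id, cond_5, eligible_subsidy, identity_verified.
Round 2 fires R3, R6, giving enrolled_program, tax_filed.
Round 3 fires R9, giving address_verified.
Round 4 fires R13, giving has_dependent.
has_dependent first appears in round 4.

4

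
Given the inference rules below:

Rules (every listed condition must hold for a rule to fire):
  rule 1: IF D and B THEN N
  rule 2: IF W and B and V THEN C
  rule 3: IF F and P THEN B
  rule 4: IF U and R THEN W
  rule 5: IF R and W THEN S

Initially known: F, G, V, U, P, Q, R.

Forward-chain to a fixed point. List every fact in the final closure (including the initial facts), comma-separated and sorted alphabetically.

Round 1: rule 3 [IF F and P THEN B]; rule 4 [IF U and R THEN W]. New: B, W.
Round 2: rule 2 [IF W and B and V THEN C]; rule 5 [IF R and W THEN S]. New: C, S.

B, C, F, G, P, Q, R, S, U, V, W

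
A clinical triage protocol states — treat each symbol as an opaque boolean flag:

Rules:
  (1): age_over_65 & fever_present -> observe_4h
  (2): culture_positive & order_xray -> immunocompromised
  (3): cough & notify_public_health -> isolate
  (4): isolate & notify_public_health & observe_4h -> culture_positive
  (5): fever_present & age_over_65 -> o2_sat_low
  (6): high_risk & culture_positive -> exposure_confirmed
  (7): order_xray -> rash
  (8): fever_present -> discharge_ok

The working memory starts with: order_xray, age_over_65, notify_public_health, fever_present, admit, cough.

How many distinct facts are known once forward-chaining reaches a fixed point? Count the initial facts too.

Round 1: (1) [age_over_65 & fever_present -> observe_4h]; (3) [cough & notify_public_health -> isolate]; (5) [fever_present & age_over_65 -> o2_sat_low]; (7) [order_xray -> rash]; (8) [fever_present -> discharge_ok]. New: observe_4h, isolate, o2_sat_low, rash, discharge_ok.
Round 2: (4) [isolate & notify_public_health & observe_4h -> culture_positive]. New: culture_positive.
Round 3: (2) [culture_positive & order_xray -> immunocompromised]. New: immunocompromised.
Closure: {admit, age_over_65, cough, culture_positive, discharge_ok, fever_present, immunocompromised, isolate, notify_public_health, o2_sat_low, observe_4h, order_xray, rash} — 13 facts.

13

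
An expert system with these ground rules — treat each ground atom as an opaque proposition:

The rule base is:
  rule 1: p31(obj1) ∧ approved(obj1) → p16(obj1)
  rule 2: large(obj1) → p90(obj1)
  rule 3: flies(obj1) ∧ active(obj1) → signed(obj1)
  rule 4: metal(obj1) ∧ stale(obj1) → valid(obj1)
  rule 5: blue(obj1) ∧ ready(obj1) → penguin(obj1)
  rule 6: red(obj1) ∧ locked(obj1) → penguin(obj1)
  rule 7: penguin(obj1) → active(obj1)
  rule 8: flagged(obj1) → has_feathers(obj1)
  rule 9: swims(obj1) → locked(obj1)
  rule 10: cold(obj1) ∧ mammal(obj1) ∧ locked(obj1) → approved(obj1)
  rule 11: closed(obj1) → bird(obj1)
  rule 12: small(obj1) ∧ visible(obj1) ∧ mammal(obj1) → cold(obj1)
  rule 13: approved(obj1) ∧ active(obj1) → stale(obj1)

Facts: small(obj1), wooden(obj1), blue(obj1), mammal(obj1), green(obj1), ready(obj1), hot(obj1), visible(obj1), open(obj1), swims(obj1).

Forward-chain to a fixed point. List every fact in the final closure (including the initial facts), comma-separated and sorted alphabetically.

Round 1: rule 5 [blue(obj1) ∧ ready(obj1) → penguin(obj1)]; rule 9 [swims(obj1) → locked(obj1)]; rule 12 [small(obj1) ∧ visible(obj1) ∧ mammal(obj1) → cold(obj1)]. Adds penguin(obj1), locked(obj1), cold(obj1).
Round 2: rule 7 [penguin(obj1) → active(obj1)]; rule 10 [cold(obj1) ∧ mammal(obj1) ∧ locked(obj1) → approved(obj1)]. Adds active(obj1), approved(obj1).
Round 3: rule 13 [approved(obj1) ∧ active(obj1) → stale(obj1)]. Adds stale(obj1).

active(obj1), approved(obj1), blue(obj1), cold(obj1), green(obj1), hot(obj1), locked(obj1), mammal(obj1), open(obj1), penguin(obj1), ready(obj1), small(obj1), stale(obj1), swims(obj1), visible(obj1), wooden(obj1)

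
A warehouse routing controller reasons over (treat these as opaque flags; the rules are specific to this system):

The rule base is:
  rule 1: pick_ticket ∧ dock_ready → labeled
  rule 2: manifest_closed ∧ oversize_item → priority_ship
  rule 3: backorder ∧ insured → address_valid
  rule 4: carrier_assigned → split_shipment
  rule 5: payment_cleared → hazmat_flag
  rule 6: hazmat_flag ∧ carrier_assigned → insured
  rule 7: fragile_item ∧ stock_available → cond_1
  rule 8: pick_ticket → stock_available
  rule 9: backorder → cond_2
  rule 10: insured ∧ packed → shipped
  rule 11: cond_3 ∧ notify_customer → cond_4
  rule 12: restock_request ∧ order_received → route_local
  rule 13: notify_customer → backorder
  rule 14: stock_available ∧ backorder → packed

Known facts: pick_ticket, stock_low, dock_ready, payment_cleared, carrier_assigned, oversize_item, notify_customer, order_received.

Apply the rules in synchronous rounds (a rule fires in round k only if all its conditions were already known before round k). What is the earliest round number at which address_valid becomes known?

3

Round 1: rule 1 [pick_ticket ∧ dock_ready → labeled]; rule 4 [carrier_assigned → split_shipment]; rule 5 [payment_cleared → hazmat_flag]; rule 8 [pick_ticket → stock_available]; rule 13 [notify_customer → backorder]. Adds labeled, split_shipment, hazmat_flag, stock_available, backorder.
Round 2: rule 6 [hazmat_flag ∧ carrier_assigned → insured]; rule 9 [backorder → cond_2]; rule 14 [stock_available ∧ backorder → packed]. Adds insured, cond_2, packed.
Round 3: rule 3 [backorder ∧ insured → address_valid]; rule 10 [insured ∧ packed → shipped]. Adds address_valid, shipped.
address_valid first appears in round 3.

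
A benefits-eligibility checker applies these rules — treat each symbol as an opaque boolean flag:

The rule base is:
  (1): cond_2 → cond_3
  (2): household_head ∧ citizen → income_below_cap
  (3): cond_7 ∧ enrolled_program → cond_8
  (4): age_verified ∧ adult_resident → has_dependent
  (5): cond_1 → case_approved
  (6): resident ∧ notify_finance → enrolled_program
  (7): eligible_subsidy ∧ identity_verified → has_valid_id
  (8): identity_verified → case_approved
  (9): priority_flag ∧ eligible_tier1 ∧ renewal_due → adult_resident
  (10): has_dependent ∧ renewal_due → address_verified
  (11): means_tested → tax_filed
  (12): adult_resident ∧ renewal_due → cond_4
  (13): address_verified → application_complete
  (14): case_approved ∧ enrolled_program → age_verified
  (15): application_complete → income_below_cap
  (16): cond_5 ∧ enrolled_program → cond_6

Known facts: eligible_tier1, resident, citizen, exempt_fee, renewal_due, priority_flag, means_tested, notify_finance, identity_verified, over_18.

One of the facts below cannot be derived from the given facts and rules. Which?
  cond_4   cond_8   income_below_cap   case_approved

cond_8

[1] (6) [resident ∧ notify_finance → enrolled_program]; (8) [identity_verified → case_approved]; (9) [priority_flag ∧ eligible_tier1 ∧ renewal_due → adult_resident]; (11) [means_tested → tax_filed]. ⇒ new: enrolled_program, case_approved, adult_resident, tax_filed.
[2] (12) [adult_resident ∧ renewal_due → cond_4]; (14) [case_approved ∧ enrolled_program → age_verified]. ⇒ new: cond_4, age_verified.
[3] (4) [age_verified ∧ adult_resident → has_dependent]. ⇒ new: has_dependent.
[4] (10) [has_dependent ∧ renewal_due → address_verified]. ⇒ new: address_verified.
[5] (13) [address_verified → application_complete]. ⇒ new: application_complete.
[6] (15) [application_complete → income_below_cap]. ⇒ new: income_below_cap.
Derived: cond_4 (round 2), case_approved (round 1), income_below_cap (round 6). cond_8 never appears in any round.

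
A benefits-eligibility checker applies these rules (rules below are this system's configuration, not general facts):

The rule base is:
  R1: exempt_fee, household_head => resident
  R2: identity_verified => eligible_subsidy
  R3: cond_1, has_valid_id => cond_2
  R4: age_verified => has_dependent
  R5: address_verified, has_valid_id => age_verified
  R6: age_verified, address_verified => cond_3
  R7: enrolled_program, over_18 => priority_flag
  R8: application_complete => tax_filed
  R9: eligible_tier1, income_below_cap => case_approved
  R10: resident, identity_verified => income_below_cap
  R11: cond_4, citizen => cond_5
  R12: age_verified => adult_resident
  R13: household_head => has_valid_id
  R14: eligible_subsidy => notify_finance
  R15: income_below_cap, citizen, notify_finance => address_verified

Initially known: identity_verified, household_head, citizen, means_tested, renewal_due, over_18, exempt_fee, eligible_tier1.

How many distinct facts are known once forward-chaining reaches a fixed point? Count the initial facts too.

19

Round 1 fires R1, R2, R13, giving resident, eligible_subsidy, has_valid_id.
Round 2 fires R10, R14, giving income_below_cap, notify_finance.
Round 3 fires R9, R15, giving case_approved, address_verified.
Round 4 fires R5, giving age_verified.
Round 5 fires R4, R6, R12, giving has_dependent, cond_3, adult_resident.
Closure: {address_verified, adult_resident, age_verified, case_approved, citizen, cond_3, eligible_subsidy, eligible_tier1, exempt_fee, has_dependent, has_valid_id, household_head, identity_verified, income_below_cap, means_tested, notify_finance, over_18, renewal_due, resident} — 19 facts.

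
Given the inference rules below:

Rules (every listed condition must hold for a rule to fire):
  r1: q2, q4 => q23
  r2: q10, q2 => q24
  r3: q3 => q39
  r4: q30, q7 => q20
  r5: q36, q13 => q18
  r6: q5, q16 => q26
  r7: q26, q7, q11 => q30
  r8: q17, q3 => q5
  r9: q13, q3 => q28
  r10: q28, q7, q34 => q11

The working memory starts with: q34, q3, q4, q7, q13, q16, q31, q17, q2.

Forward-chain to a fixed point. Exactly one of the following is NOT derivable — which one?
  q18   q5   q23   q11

Round 1 — r1, r3, r8, r9, derive q23, q39, q5, q28.
Round 2 — r6, r10, derive q26, q11.
Round 3 — r7, derive q30.
Round 4 — r4, derive q20.
Derived: q23 (round 1), q11 (round 2), q5 (round 1). q18 never appears in any round.

q18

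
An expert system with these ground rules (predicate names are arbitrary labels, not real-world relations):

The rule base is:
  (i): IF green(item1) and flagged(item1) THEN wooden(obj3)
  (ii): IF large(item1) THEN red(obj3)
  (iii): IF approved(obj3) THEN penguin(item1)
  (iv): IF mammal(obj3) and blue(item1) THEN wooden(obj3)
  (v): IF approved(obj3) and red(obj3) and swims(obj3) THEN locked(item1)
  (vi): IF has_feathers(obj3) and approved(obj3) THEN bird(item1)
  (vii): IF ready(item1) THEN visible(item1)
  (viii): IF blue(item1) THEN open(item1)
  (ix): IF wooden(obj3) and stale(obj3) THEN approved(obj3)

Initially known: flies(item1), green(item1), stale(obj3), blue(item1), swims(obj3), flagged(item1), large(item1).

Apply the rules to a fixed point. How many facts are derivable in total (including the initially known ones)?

13

Round 1: (i) [IF green(item1) and flagged(item1) THEN wooden(obj3)]; (ii) [IF large(item1) THEN red(obj3)]; (viii) [IF blue(item1) THEN open(item1)]. New: wooden(obj3), red(obj3), open(item1).
Round 2: (ix) [IF wooden(obj3) and stale(obj3) THEN approved(obj3)]. New: approved(obj3).
Round 3: (iii) [IF approved(obj3) THEN penguin(item1)]; (v) [IF approved(obj3) and red(obj3) and swims(obj3) THEN locked(item1)]. New: penguin(item1), locked(item1).
Closure: {approved(obj3), blue(item1), flagged(item1), flies(item1), green(item1), large(item1), locked(item1), open(item1), penguin(item1), red(obj3), stale(obj3), swims(obj3), wooden(obj3)} — 13 facts.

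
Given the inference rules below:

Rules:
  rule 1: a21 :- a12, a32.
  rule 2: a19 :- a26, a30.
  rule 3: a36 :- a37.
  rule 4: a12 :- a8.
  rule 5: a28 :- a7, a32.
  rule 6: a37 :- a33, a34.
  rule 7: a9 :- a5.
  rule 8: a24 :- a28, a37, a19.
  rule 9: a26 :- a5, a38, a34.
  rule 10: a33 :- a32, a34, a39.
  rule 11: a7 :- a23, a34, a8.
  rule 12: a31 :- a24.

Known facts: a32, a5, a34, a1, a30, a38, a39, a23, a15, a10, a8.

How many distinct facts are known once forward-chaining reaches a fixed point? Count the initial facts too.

Round 1 fires rule 4, rule 7, rule 9, rule 10, rule 11, giving a12, a9, a26, a33, a7.
Round 2 fires rule 1, rule 2, rule 5, rule 6, giving a21, a19, a28, a37.
Round 3 fires rule 3, rule 8, giving a36, a24.
Round 4 fires rule 12, giving a31.
Closure: {a1, a10, a12, a15, a19, a21, a23, a24, a26, a28, a30, a31, a32, a33, a34, a36, a37, a38, a39, a5, a7, a8, a9} — 23 facts.

23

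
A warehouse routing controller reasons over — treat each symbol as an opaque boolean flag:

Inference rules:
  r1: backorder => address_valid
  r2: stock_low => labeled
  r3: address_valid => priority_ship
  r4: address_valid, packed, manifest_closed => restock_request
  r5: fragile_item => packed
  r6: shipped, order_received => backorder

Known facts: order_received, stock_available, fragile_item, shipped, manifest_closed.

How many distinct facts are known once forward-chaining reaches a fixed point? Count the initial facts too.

10

Round 1 — r5, r6, derive packed, backorder.
Round 2 — r1, derive address_valid.
Round 3 — r3, r4, derive priority_ship, restock_request.
Closure: {address_valid, backorder, fragile_item, manifest_closed, order_received, packed, priority_ship, restock_request, shipped, stock_available} — 10 facts.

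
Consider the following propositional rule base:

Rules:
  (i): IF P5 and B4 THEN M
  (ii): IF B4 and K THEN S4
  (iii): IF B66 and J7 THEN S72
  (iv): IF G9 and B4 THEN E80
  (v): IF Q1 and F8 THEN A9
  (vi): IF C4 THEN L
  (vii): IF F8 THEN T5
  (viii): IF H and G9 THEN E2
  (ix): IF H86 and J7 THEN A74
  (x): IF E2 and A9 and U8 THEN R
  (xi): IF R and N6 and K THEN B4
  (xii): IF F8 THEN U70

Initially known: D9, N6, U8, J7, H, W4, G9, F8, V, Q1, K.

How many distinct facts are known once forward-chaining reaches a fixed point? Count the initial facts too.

19

[1] (v) [IF Q1 and F8 THEN A9]; (vii) [IF F8 THEN T5]; (viii) [IF H and G9 THEN E2]; (xii) [IF F8 THEN U70]. ⇒ new: A9, T5, E2, U70.
[2] (x) [IF E2 and A9 and U8 THEN R]. ⇒ new: R.
[3] (xi) [IF R and N6 and K THEN B4]. ⇒ new: B4.
[4] (ii) [IF B4 and K THEN S4]; (iv) [IF G9 and B4 THEN E80]. ⇒ new: S4, E80.
Closure: {A9, B4, D9, E2, E80, F8, G9, H, J7, K, N6, Q1, R, S4, T5, U70, U8, V, W4} — 19 facts.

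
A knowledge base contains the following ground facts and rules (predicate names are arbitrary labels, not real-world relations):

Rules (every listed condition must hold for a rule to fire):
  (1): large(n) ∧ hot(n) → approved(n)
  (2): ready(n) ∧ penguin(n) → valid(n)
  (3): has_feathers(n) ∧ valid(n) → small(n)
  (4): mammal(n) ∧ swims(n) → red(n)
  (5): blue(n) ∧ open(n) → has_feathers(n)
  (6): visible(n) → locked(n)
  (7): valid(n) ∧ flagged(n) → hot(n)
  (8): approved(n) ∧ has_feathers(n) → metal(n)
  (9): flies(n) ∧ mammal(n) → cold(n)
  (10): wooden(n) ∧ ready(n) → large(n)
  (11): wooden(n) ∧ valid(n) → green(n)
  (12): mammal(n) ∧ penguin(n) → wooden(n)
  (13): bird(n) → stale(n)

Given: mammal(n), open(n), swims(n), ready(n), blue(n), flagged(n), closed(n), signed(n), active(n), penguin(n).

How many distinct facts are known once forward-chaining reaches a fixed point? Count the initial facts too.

Round 1 — (2), (4), (5), (12), derive valid(n), red(n), has_feathers(n), wooden(n).
Round 2 — (3), (7), (10), (11), derive small(n), hot(n), large(n), green(n).
Round 3 — (1), derive approved(n).
Round 4 — (8), derive metal(n).
Closure: {active(n), approved(n), blue(n), closed(n), flagged(n), green(n), has_feathers(n), hot(n), large(n), mammal(n), metal(n), open(n), penguin(n), ready(n), red(n), signed(n), small(n), swims(n), valid(n), wooden(n)} — 20 facts.

20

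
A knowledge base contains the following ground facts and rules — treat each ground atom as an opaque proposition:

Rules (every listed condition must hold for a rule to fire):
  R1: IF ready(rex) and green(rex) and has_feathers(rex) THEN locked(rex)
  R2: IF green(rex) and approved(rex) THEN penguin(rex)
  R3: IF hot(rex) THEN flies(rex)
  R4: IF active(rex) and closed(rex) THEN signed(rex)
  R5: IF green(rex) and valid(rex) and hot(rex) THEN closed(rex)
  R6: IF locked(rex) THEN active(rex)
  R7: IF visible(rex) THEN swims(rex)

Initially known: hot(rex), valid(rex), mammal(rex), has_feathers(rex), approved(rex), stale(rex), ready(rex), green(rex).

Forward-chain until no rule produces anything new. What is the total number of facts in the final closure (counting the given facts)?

[1] R1 [IF ready(rex) and green(rex) and has_feathers(rex) THEN locked(rex)]; R2 [IF green(rex) and approved(rex) THEN penguin(rex)]; R3 [IF hot(rex) THEN flies(rex)]; R5 [IF green(rex) and valid(rex) and hot(rex) THEN closed(rex)]. ⇒ new: locked(rex), penguin(rex), flies(rex), closed(rex).
[2] R6 [IF locked(rex) THEN active(rex)]. ⇒ new: active(rex).
[3] R4 [IF active(rex) and closed(rex) THEN signed(rex)]. ⇒ new: signed(rex).
Closure: {active(rex), approved(rex), closed(rex), flies(rex), green(rex), has_feathers(rex), hot(rex), locked(rex), mammal(rex), penguin(rex), ready(rex), signed(rex), stale(rex), valid(rex)} — 14 facts.

14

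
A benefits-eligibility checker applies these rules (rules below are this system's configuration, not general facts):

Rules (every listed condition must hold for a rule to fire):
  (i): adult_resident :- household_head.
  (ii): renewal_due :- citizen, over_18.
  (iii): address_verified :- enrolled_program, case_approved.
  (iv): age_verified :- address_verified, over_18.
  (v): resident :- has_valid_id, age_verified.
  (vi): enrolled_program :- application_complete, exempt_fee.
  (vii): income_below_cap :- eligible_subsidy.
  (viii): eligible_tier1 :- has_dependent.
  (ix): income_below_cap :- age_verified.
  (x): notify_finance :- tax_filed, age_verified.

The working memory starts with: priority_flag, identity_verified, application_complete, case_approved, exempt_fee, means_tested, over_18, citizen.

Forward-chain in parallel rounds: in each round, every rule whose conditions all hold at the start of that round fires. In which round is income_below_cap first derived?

4

Round 1 — (ii), (vi), derive renewal_due, enrolled_program.
Round 2 — (iii), derive address_verified.
Round 3 — (iv), derive age_verified.
Round 4 — (ix), derive income_below_cap.
income_below_cap first appears in round 4.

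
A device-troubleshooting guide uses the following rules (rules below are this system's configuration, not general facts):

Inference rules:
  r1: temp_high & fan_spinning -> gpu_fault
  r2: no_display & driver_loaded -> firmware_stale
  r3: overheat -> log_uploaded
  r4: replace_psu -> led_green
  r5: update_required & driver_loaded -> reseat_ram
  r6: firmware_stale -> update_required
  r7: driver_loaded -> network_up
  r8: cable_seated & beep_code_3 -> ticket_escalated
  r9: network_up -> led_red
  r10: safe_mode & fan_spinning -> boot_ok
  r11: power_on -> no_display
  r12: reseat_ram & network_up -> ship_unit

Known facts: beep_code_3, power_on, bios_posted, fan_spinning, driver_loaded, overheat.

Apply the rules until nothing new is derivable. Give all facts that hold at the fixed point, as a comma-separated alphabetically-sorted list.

beep_code_3, bios_posted, driver_loaded, fan_spinning, firmware_stale, led_red, log_uploaded, network_up, no_display, overheat, power_on, reseat_ram, ship_unit, update_required

Round 1: r3 [overheat -> log_uploaded]; r7 [driver_loaded -> network_up]; r11 [power_on -> no_display]. New: log_uploaded, network_up, no_display.
Round 2: r2 [no_display & driver_loaded -> firmware_stale]; r9 [network_up -> led_red]. New: firmware_stale, led_red.
Round 3: r6 [firmware_stale -> update_required]. New: update_required.
Round 4: r5 [update_required & driver_loaded -> reseat_ram]. New: reseat_ram.
Round 5: r12 [reseat_ram & network_up -> ship_unit]. New: ship_unit.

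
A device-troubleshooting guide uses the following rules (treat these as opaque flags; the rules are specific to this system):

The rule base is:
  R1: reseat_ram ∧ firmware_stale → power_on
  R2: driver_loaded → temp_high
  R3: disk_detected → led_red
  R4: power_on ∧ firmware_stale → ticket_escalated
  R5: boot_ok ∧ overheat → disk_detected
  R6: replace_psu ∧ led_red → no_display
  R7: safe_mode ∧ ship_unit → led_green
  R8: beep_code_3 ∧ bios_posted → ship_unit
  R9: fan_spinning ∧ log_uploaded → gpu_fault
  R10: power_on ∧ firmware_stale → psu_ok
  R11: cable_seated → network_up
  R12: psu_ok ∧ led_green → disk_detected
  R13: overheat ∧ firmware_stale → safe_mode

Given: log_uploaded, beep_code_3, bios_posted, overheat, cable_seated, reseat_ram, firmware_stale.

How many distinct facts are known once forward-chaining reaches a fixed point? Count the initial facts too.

Round 1 fires R1, R8, R11, R13, giving power_on, ship_unit, network_up, safe_mode.
Round 2 fires R4, R7, R10, giving ticket_escalated, led_green, psu_ok.
Round 3 fires R12, giving disk_detected.
Round 4 fires R3, giving led_red.
Closure: {beep_code_3, bios_posted, cable_seated, disk_detected, firmware_stale, led_green, led_red, log_uploaded, network_up, overheat, power_on, psu_ok, reseat_ram, safe_mode, ship_unit, ticket_escalated} — 16 facts.

16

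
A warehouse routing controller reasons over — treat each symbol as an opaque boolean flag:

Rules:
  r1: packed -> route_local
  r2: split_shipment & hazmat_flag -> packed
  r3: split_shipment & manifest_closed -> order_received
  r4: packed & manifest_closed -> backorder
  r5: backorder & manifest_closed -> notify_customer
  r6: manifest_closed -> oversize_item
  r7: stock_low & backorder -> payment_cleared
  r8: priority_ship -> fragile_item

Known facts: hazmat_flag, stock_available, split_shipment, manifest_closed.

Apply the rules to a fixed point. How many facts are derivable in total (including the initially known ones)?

Round 1: r2 [split_shipment & hazmat_flag -> packed]; r3 [split_shipment & manifest_closed -> order_received]; r6 [manifest_closed -> oversize_item]. New: packed, order_received, oversize_item.
Round 2: r1 [packed -> route_local]; r4 [packed & manifest_closed -> backorder]. New: route_local, backorder.
Round 3: r5 [backorder & manifest_closed -> notify_customer]. New: notify_customer.
Closure: {backorder, hazmat_flag, manifest_closed, notify_customer, order_received, oversize_item, packed, route_local, split_shipment, stock_available} — 10 facts.

10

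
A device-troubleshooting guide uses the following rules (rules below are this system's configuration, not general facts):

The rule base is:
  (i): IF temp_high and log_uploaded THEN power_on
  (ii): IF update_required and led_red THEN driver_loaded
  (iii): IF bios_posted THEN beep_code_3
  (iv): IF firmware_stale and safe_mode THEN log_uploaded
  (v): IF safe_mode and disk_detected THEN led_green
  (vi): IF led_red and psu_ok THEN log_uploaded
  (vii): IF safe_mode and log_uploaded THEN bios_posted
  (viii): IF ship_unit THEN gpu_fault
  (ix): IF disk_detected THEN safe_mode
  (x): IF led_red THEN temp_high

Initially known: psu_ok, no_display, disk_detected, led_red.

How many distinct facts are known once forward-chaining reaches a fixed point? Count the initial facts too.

11

[1] (vi) [IF led_red and psu_ok THEN log_uploaded]; (ix) [IF disk_detected THEN safe_mode]; (x) [IF led_red THEN temp_high]. ⇒ new: log_uploaded, safe_mode, temp_high.
[2] (i) [IF temp_high and log_uploaded THEN power_on]; (v) [IF safe_mode and disk_detected THEN led_green]; (vii) [IF safe_mode and log_uploaded THEN bios_posted]. ⇒ new: power_on, led_green, bios_posted.
[3] (iii) [IF bios_posted THEN beep_code_3]. ⇒ new: beep_code_3.
Closure: {beep_code_3, bios_posted, disk_detected, led_green, led_red, log_uploaded, no_display, power_on, psu_ok, safe_mode, temp_high} — 11 facts.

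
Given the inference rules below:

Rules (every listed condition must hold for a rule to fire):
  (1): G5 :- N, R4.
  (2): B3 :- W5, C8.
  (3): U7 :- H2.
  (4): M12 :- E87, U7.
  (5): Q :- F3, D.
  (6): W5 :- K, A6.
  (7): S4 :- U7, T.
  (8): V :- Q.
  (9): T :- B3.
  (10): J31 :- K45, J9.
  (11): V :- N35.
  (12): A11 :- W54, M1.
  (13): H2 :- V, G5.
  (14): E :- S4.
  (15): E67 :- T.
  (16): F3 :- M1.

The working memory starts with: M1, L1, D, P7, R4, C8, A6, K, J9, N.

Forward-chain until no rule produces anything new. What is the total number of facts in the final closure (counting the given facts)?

Round 1 fires (1), (6), (16), giving G5, W5, F3.
Round 2 fires (2), (5), giving B3, Q.
Round 3 fires (8), (9), giving V, T.
Round 4 fires (13), (15), giving H2, E67.
Round 5 fires (3), giving U7.
Round 6 fires (7), giving S4.
Round 7 fires (14), giving E.
Closure: {A6, B3, C8, D, E, E67, F3, G5, H2, J9, K, L1, M1, N, P7, Q, R4, S4, T, U7, V, W5} — 22 facts.

22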